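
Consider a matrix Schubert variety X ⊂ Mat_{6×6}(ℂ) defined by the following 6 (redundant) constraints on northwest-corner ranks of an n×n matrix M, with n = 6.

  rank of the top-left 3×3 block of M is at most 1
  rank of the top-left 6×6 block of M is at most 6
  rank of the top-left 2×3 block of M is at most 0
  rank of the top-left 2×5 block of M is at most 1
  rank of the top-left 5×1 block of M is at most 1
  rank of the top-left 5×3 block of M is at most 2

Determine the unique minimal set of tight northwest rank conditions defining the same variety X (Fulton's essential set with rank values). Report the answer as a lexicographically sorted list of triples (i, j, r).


The tightest implied rank at each (i,j), from the 6 conditions:

  row 1: 0 0 0 1 1 1
  row 2: 0 0 0 1 1 2
  row 3: 1 1 1 2 2 3
  row 4: 1 2 2 3 3 4
  row 5: 1 2 2 3 4 5
  row 6: 1 2 3 4 5 6

reading off 1-entries of Δ²R: w = (4, 6, 1, 2, 5, 3).

|D(w)|=8, |Ess(w)|=3:

[(2, 3, 0), (2, 5, 1), (5, 3, 2)]


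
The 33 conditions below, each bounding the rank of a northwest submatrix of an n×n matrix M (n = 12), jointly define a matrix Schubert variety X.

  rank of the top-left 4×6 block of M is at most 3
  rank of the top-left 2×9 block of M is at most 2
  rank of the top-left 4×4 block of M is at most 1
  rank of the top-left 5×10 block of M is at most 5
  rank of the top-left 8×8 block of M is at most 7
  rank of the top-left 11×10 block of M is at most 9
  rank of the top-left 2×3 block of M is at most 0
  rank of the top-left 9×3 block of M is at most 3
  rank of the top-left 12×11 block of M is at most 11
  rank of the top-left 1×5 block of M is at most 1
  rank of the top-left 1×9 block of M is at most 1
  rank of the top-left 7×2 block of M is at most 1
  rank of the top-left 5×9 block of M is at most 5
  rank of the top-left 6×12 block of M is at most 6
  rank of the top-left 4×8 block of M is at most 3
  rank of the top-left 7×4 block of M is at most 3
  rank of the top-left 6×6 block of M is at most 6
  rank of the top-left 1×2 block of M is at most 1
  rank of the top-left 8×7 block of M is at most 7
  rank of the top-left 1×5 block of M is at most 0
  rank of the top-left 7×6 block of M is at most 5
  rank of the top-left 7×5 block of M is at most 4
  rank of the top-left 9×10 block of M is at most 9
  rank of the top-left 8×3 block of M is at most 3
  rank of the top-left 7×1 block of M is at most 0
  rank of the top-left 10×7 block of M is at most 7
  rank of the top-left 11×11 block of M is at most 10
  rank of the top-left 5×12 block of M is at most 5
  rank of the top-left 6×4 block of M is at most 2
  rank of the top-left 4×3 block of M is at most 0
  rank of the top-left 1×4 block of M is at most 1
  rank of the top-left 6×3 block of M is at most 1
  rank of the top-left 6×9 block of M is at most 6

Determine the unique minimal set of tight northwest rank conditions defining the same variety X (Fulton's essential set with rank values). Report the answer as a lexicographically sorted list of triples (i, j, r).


Reconstructing r_w from the 33 given conditions:

  0 0 0 0 0 1 1 1 1 1 1 1
  0 0 0 1 1 2 2 2 2 2 2 2
  0 0 0 1 2 3 3 3 3 3 3 3
  0 0 0 1 2 3 3 3 4 4 4 4
  0 1 1 2 3 4 4 4 5 5 5 5
  0 1 1 2 3 4 5 5 6 6 6 6
  0 1 2 3 4 5 6 6 7 7 7 7
  1 2 3 4 5 6 7 7 8 8 8 8
  1 2 3 4 5 6 7 8 9 9 9 9
  1 2 3 4 5 6 7 8 9 9 10 10
  1 2 3 4 5 6 7 8 9 9 10 11
  1 2 3 4 5 6 7 8 9 10 11 12

hence w(1..12) = (6, 4, 5, 9, 2, 7, 3, 1, 8, 11, 12, 10).

6 SE-corners of the 22-cell Rothe diagram give Ess(w):

[(1, 5, 0), (4, 3, 0), (4, 8, 3), (6, 3, 1), (7, 1, 0), (11, 10, 9)]


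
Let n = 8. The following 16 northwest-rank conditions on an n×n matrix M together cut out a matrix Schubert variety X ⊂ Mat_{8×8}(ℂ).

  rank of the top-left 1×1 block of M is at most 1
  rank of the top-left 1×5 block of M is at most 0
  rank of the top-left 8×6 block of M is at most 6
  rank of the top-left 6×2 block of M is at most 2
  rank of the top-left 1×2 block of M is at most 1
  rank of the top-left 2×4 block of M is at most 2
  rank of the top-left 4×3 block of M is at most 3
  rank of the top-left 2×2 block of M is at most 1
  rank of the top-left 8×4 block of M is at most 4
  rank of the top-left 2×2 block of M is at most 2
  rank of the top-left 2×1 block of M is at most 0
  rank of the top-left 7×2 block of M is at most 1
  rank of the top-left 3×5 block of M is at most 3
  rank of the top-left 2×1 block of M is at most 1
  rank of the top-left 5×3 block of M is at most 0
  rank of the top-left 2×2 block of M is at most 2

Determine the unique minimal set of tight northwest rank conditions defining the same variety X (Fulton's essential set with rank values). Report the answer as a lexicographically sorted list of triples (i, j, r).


Propagating the 16 rank bounds to every northwest block:

  R[1]: 0 0 0 0 0 1 1 1
  R[2]: 0 0 0 1 1 2 2 2
  R[3]: 0 0 0 1 2 3 3 3
  R[4]: 0 0 0 1 2 3 4 4
  R[5]: 0 0 0 1 2 3 4 5
  R[6]: 1 1 1 2 3 4 5 6
  R[7]: 1 1 2 3 4 5 6 7
  R[8]: 1 2 3 4 5 6 7 8

hence w(1..8) = (6, 4, 5, 7, 8, 1, 3, 2).

ℓ(w)=18; the 3 essential cells (i,j,r):

[(1, 5, 0), (5, 3, 0), (7, 2, 1)]


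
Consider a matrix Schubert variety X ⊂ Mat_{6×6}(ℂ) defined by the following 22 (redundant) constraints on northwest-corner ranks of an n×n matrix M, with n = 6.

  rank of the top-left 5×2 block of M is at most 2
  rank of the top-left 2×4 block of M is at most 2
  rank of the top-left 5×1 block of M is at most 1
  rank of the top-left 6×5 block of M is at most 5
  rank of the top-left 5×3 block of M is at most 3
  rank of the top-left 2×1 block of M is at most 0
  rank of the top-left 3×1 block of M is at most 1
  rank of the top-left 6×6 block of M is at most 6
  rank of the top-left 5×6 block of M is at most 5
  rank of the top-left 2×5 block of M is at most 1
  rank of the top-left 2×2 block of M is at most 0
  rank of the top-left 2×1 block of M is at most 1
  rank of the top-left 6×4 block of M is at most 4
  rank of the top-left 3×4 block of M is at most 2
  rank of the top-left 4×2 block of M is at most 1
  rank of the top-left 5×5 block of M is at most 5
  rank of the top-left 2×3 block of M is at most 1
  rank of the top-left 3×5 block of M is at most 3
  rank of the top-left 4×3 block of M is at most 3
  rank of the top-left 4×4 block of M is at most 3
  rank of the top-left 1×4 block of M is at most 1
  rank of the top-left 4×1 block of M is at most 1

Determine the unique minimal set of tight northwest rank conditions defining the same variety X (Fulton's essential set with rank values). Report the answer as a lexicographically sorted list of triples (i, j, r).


Computing R[i][j] = min implied NW-rank bound (n=6, 22 conditions):

  R[1]: 0 | 0 | 1 | 1 | 1 | 1
  R[2]: 0 | 0 | 1 | 1 | 1 | 2
  R[3]: 1 | 1 | 2 | 2 | 2 | 3
  R[4]: 1 | 1 | 2 | 3 | 3 | 4
  R[5]: 1 | 2 | 3 | 4 | 4 | 5
  R[6]: 1 | 2 | 3 | 4 | 5 | 6

so w = (3, 6, 1, 4, 2, 5).

D(w) has 7 cells with 3 SE-corners; essential set:

[(2, 2, 0), (2, 5, 1), (4, 2, 1)]


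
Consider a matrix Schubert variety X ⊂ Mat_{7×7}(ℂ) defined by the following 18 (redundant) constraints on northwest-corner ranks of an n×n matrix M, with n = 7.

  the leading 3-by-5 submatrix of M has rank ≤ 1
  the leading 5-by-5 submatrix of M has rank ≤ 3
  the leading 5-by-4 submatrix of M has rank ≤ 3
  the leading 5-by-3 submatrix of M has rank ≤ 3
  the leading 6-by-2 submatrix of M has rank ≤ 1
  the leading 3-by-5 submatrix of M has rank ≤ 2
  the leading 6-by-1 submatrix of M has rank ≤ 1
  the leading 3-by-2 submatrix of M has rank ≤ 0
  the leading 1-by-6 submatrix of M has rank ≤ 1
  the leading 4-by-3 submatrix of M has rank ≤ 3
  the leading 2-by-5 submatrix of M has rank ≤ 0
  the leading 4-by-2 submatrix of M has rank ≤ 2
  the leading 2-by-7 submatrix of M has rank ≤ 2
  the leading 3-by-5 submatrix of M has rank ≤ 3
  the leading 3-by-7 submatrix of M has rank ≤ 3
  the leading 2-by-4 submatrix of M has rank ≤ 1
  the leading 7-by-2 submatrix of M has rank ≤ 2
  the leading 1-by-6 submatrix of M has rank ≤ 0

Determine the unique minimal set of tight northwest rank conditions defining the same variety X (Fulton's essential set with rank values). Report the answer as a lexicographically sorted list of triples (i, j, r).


The tightest implied rank at each (i,j), from the 18 conditions:

  R[1]: 0, 0, 0, 0, 0, 0, 1
  R[2]: 0, 0, 0, 0, 0, 1, 2
  R[3]: 0, 0, 1, 1, 1, 2, 3
  R[4]: 1, 1, 2, 2, 2, 3, 4
  R[5]: 1, 1, 2, 3, 3, 4, 5
  R[6]: 1, 1, 2, 3, 4, 5, 6
  R[7]: 1, 2, 3, 4, 5, 6, 7

so w = (7, 6, 3, 1, 4, 5, 2).

4 SE-corners of the 15-cell Rothe diagram give Ess(w):

[(1, 6, 0), (2, 5, 0), (3, 2, 0), (6, 2, 1)]


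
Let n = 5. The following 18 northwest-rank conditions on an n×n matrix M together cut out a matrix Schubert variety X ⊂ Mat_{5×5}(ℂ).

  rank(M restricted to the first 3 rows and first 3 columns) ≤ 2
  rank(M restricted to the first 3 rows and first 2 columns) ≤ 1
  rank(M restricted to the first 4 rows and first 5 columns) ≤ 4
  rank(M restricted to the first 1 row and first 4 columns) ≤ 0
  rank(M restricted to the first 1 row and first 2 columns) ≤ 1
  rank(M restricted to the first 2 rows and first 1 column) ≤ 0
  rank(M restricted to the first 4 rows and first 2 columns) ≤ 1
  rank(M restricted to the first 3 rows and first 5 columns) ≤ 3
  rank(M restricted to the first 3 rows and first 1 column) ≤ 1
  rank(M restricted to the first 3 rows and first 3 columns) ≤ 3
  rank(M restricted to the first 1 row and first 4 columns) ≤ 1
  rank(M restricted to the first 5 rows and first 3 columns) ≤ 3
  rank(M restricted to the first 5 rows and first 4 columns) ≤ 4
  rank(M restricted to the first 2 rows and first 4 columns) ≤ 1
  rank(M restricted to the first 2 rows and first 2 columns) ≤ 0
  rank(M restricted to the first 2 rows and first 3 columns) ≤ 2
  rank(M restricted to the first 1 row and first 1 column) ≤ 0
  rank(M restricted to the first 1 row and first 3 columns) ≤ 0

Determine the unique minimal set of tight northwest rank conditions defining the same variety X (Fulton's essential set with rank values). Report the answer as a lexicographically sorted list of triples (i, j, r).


The tightest implied rank at each (i,j), from the 18 conditions:

  i=1: 0, 0, 0, 0, 1
  i=2: 0, 0, 1, 1, 2
  i=3: 1, 1, 2, 2, 3
  i=4: 1, 1, 2, 3, 4
  i=5: 1, 2, 3, 4, 5

reading off 1-entries of Δ²R: w = (5, 3, 1, 4, 2).

ℓ(w)=7; the 3 essential cells (i,j,r):

[(1, 4, 0), (2, 2, 0), (4, 2, 1)]


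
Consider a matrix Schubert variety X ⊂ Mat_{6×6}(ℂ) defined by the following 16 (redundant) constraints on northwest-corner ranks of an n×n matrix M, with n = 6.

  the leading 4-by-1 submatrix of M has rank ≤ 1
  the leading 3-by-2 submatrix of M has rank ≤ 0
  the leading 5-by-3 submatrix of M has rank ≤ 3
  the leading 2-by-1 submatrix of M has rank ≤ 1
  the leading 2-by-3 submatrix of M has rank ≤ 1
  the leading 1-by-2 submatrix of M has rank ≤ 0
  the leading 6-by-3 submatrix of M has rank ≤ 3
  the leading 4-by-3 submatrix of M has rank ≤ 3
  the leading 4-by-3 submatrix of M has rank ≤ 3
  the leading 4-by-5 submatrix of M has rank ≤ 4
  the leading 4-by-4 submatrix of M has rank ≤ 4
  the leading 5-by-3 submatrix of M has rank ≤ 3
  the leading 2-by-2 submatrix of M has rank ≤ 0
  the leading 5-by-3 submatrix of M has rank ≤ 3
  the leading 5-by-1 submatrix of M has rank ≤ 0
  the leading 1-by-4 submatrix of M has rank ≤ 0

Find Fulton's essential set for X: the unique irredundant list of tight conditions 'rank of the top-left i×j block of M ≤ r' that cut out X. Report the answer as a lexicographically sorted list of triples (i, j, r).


Propagating the 16 rank bounds to every northwest block:

  0  0  0  0  1  1
  0  0  1  1  2  2
  0  0  1  2  3  3
  0  1  2  3  4  4
  0  1  2  3  4  5
  1  2  3  4  5  6

so w = (5, 3, 4, 2, 6, 1).

Rothe diagram D(w) (10 cells), 3 SE-corners (essential conditions):

[(1, 4, 0), (3, 2, 0), (5, 1, 0)]


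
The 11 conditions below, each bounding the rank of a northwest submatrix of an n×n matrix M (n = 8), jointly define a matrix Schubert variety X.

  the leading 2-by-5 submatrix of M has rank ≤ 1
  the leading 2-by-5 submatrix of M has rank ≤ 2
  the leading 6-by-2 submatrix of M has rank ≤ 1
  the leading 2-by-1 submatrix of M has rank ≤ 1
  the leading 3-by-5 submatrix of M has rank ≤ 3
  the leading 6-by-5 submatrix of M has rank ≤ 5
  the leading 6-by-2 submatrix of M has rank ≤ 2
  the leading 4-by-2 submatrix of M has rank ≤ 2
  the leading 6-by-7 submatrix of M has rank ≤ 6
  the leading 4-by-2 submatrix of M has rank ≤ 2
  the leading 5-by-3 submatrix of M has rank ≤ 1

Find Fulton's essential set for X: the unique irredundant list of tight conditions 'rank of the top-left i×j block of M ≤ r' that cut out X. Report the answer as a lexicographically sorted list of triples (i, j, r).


Reconstructing r_w from the 11 given conditions:

  row 1: 1 1 1 1 1 1 1 1
  row 2: 1 1 1 1 1 2 2 2
  row 3: 1 1 1 2 2 3 3 3
  row 4: 1 1 1 2 3 4 4 4
  row 5: 1 1 1 2 3 4 5 5
  row 6: 1 1 2 3 4 5 6 6
  row 7: 1 2 3 4 5 6 7 7
  row 8: 1 2 3 4 5 6 7 8

so w = (1, 6, 4, 5, 7, 3, 2, 8).

|D(w)|=11, |Ess(w)|=3:

[(2, 5, 1), (5, 3, 1), (6, 2, 1)]


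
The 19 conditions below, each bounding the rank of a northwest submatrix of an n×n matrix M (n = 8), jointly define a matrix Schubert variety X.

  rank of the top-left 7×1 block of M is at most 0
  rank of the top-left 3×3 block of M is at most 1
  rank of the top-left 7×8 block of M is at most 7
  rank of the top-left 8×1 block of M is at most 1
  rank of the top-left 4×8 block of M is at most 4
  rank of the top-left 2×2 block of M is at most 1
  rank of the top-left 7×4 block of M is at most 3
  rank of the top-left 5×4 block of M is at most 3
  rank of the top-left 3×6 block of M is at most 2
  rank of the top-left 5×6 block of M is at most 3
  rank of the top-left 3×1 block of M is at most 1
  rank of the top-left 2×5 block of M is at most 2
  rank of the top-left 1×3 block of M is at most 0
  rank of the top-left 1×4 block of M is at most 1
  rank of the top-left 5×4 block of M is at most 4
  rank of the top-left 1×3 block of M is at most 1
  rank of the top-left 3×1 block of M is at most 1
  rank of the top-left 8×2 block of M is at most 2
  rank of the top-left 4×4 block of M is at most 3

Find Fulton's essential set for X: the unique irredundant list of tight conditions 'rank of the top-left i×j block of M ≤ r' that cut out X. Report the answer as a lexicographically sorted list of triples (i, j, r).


Propagating the 19 rank bounds to every northwest block:

  0, 0, 0, 1, 1, 1, 1, 1
  0, 1, 1, 2, 2, 2, 2, 2
  0, 1, 1, 2, 2, 2, 3, 3
  0, 1, 2, 3, 3, 3, 4, 4
  0, 1, 2, 3, 3, 3, 4, 5
  0, 1, 2, 3, 4, 4, 5, 6
  0, 1, 2, 3, 4, 5, 6, 7
  1, 2, 3, 4, 5, 6, 7, 8

reading off 1-entries of Δ²R: w = (4, 2, 7, 3, 8, 5, 6, 1).

D(w) has 14 cells with 5 SE-corners; essential set:

[(1, 3, 0), (3, 3, 1), (3, 6, 2), (5, 6, 3), (7, 1, 0)]


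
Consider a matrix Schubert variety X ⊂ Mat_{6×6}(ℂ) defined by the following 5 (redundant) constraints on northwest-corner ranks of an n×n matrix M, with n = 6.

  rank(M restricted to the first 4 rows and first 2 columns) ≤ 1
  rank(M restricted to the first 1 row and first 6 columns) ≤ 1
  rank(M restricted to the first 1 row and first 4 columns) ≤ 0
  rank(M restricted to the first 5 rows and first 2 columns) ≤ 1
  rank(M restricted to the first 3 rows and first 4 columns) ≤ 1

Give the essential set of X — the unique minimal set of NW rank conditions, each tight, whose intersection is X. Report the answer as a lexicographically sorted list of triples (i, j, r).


Reconstructing r_w from the 5 given conditions:

  R[1]: 0 | 0 | 0 | 0 | 1 | 1
  R[2]: 1 | 1 | 1 | 1 | 2 | 2
  R[3]: 1 | 1 | 1 | 1 | 2 | 3
  R[4]: 1 | 1 | 2 | 2 | 3 | 4
  R[5]: 1 | 1 | 2 | 3 | 4 | 5
  R[6]: 1 | 2 | 3 | 4 | 5 | 6

second differences of R give the permutation w = (5, 1, 6, 3, 4, 2).

Rothe diagram D(w) (9 cells), 3 SE-corners (essential conditions):

[(1, 4, 0), (3, 4, 1), (5, 2, 1)]


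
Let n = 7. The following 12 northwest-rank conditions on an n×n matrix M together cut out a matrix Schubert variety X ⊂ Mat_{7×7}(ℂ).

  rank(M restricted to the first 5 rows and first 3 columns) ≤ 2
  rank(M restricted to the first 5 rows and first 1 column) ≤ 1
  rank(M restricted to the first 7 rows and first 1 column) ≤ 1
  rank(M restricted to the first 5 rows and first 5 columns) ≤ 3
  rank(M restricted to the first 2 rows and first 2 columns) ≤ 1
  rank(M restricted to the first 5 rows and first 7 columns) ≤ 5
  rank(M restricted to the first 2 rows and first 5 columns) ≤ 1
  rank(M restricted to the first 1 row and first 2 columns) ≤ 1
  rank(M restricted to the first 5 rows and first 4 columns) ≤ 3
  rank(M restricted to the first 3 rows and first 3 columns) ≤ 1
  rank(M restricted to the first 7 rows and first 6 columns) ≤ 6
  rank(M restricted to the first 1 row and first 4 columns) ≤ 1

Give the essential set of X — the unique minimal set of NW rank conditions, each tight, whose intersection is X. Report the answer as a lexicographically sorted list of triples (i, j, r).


Computing R[i][j] = min implied NW-rank bound (n=7, 12 conditions):

  i=1: 1  1  1  1  1  1  1
  i=2: 1  1  1  1  1  2  2
  i=3: 1  1  1  2  2  3  3
  i=4: 1  2  2  3  3  4  4
  i=5: 1  2  2  3  3  4  5
  i=6: 1  2  3  4  4  5  6
  i=7: 1  2  3  4  5  6  7

hence w(1..7) = (1, 6, 4, 2, 7, 3, 5).

4 SE-corners of the 8-cell Rothe diagram give Ess(w):

[(2, 5, 1), (3, 3, 1), (5, 3, 2), (5, 5, 3)]


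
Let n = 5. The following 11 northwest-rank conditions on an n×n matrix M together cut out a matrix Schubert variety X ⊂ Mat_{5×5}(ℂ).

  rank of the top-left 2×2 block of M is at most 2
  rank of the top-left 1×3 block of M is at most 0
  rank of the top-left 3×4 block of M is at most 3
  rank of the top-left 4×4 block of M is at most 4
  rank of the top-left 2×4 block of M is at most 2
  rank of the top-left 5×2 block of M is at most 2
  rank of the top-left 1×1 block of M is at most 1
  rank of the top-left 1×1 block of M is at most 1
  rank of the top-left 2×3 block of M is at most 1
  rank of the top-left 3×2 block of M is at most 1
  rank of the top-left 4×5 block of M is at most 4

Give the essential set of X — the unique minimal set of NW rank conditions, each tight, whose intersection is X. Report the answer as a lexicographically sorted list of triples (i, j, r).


The tightest implied rank at each (i,j), from the 11 conditions:

  i=1: 0, 0, 0, 1, 1
  i=2: 1, 1, 1, 2, 2
  i=3: 1, 1, 2, 3, 3
  i=4: 1, 2, 3, 4, 4
  i=5: 1, 2, 3, 4, 5

so w = (4, 1, 3, 2, 5).

Rothe diagram D(w) (4 cells), 2 SE-corners (essential conditions):

[(1, 3, 0), (3, 2, 1)]


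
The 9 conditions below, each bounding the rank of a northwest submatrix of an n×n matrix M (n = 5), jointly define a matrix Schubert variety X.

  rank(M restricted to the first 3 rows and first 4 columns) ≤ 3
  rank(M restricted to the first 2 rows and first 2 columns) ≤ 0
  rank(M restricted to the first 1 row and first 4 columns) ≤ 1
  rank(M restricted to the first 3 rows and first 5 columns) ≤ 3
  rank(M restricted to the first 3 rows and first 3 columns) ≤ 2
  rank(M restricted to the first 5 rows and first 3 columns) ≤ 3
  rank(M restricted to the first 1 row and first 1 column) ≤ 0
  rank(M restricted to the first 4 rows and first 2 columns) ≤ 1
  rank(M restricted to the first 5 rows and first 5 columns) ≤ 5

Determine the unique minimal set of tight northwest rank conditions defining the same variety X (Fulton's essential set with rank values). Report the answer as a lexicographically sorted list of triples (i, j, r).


Computing R[i][j] = min implied NW-rank bound (n=5, 9 conditions):

  row 1: 0 0 1 1 1
  row 2: 0 0 1 2 2
  row 3: 1 1 2 3 3
  row 4: 1 1 2 3 4
  row 5: 1 2 3 4 5

reading off 1-entries of Δ²R: w = (3, 4, 1, 5, 2).

|D(w)|=5, |Ess(w)|=2:

[(2, 2, 0), (4, 2, 1)]


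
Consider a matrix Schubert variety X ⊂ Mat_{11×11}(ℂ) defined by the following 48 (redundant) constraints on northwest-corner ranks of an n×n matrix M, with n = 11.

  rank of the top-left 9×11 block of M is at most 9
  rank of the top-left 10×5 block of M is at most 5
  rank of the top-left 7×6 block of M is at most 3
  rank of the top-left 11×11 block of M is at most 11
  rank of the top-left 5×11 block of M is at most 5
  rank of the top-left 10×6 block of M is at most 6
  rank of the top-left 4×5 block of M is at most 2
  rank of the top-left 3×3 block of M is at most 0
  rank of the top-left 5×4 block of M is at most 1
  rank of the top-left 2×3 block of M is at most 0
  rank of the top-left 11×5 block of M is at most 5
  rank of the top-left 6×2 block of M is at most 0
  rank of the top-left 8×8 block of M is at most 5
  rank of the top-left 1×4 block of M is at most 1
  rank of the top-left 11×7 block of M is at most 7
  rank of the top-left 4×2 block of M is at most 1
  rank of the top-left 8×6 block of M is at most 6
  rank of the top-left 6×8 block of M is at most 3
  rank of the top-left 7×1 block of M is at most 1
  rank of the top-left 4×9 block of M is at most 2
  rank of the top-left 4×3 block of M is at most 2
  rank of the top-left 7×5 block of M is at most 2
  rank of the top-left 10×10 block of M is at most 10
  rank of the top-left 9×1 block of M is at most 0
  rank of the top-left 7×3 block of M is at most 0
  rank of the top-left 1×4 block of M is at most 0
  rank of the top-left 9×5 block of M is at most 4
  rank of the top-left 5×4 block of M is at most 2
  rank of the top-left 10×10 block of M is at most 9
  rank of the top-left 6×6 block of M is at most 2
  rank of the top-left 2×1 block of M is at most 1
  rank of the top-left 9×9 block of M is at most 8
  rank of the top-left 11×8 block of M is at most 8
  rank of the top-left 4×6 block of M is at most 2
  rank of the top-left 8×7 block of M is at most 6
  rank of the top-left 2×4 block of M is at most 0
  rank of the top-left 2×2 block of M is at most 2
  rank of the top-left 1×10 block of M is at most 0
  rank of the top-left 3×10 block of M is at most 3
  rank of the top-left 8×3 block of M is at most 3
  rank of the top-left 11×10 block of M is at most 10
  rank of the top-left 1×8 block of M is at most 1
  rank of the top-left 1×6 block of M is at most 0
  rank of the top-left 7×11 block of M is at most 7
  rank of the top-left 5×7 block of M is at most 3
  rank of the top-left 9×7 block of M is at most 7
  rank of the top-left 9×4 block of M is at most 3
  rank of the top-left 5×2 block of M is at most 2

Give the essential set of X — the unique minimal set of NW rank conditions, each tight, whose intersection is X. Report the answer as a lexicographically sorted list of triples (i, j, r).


Rank table r_w(11×11) implied by the 48 constraints:

  row 1: 0 | 0 | 0 | 0 | 0 | 0 | 0 | 0 | 0 | 0 | 1
  row 2: 0 | 0 | 0 | 0 | 1 | 1 | 1 | 1 | 1 | 1 | 2
  row 3: 0 | 0 | 0 | 1 | 2 | 2 | 2 | 2 | 2 | 2 | 3
  row 4: 0 | 0 | 0 | 1 | 2 | 2 | 2 | 2 | 2 | 3 | 4
  row 5: 0 | 0 | 0 | 1 | 2 | 2 | 3 | 3 | 3 | 4 | 5
  row 6: 0 | 0 | 0 | 1 | 2 | 2 | 3 | 3 | 4 | 5 | 6
  row 7: 0 | 0 | 0 | 1 | 2 | 3 | 4 | 4 | 5 | 6 | 7
  row 8: 0 | 1 | 1 | 2 | 3 | 4 | 5 | 5 | 6 | 7 | 8
  row 9: 0 | 1 | 2 | 3 | 4 | 5 | 6 | 6 | 7 | 8 | 9
  row 10: 1 | 2 | 3 | 4 | 5 | 6 | 7 | 7 | 8 | 9 | 10
  row 11: 1 | 2 | 3 | 4 | 5 | 6 | 7 | 8 | 9 | 10 | 11

second differences of R give the permutation w = (11, 5, 4, 10, 7, 9, 6, 2, 3, 1, 8).

ℓ(w)=38; the 7 essential cells (i,j,r):

[(1, 10, 0), (2, 4, 0), (4, 9, 2), (6, 6, 2), (6, 8, 3), (7, 3, 0), (9, 1, 0)]


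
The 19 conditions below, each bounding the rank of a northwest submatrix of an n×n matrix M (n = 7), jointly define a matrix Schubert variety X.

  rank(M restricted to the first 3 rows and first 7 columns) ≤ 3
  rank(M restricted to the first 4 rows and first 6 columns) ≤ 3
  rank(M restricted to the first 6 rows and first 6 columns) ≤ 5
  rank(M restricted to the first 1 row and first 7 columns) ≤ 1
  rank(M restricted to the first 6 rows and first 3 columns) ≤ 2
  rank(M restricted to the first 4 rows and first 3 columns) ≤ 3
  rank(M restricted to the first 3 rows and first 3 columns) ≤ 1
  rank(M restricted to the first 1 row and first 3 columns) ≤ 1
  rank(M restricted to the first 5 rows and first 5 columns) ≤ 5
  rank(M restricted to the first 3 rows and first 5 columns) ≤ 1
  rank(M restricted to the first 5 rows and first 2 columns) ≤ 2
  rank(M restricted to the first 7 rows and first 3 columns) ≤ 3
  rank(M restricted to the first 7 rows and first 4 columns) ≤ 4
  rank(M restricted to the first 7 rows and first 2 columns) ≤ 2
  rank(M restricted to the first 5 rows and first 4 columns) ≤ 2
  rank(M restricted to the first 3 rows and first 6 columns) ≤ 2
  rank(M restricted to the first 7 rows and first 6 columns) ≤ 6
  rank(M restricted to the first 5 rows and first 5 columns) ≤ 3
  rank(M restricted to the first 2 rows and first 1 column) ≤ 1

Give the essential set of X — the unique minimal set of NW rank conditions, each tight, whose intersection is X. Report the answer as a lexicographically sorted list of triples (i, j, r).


Propagating the 19 rank bounds to every northwest block:

  row 1: 1, 1, 1, 1, 1, 1, 1
  row 2: 1, 1, 1, 1, 1, 2, 2
  row 3: 1, 1, 1, 1, 1, 2, 3
  row 4: 1, 2, 2, 2, 2, 3, 4
  row 5: 1, 2, 2, 2, 3, 4, 5
  row 6: 1, 2, 2, 3, 4, 5, 6
  row 7: 1, 2, 3, 4, 5, 6, 7

hence w(1..7) = (1, 6, 7, 2, 5, 4, 3).

ℓ(w)=11; the 3 essential cells (i,j,r):

[(3, 5, 1), (5, 4, 2), (6, 3, 2)]


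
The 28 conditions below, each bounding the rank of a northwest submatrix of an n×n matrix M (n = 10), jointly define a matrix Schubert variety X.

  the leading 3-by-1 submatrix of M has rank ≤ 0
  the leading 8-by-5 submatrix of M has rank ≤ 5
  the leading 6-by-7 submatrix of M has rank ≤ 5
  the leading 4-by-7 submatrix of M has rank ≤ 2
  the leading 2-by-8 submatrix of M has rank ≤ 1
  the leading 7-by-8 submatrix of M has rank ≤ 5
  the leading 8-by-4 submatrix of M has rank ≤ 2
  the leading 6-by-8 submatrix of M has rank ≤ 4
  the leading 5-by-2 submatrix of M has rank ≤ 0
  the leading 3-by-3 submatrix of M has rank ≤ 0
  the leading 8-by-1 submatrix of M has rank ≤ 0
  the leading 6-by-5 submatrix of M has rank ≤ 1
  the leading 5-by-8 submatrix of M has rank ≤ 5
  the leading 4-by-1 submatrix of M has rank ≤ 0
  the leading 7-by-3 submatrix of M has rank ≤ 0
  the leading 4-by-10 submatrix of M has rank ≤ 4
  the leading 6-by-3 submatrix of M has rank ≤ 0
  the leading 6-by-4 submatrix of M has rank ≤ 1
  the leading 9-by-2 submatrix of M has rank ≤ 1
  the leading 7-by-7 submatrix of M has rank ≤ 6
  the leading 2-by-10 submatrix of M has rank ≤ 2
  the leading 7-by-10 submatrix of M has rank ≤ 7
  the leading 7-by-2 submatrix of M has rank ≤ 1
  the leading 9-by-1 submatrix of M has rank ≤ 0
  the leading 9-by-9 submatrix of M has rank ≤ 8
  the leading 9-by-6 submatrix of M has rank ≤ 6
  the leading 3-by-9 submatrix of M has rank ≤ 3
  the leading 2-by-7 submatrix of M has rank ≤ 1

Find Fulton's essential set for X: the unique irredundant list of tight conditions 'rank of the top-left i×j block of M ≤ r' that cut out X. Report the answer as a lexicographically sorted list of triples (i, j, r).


Propagating the 28 rank bounds to every northwest block:

  R[1]: 0, 0, 0, 1, 1, 1, 1, 1, 1, 1
  R[2]: 0, 0, 0, 1, 1, 1, 1, 1, 2, 2
  R[3]: 0, 0, 0, 1, 1, 2, 2, 2, 3, 3
  R[4]: 0, 0, 0, 1, 1, 2, 2, 3, 4, 4
  R[5]: 0, 0, 0, 1, 1, 2, 3, 4, 5, 5
  R[6]: 0, 0, 0, 1, 1, 2, 3, 4, 5, 6
  R[7]: 0, 0, 0, 1, 2, 3, 4, 5, 6, 7
  R[8]: 0, 1, 1, 2, 3, 4, 5, 6, 7, 8
  R[9]: 0, 1, 2, 3, 4, 5, 6, 7, 8, 9
  R[10]: 1, 2, 3, 4, 5, 6, 7, 8, 9, 10

the unique w with this rank table is (4, 9, 6, 8, 7, 10, 5, 2, 3, 1).

Fulton essential set (5 of the 32 Rothe cells):

[(2, 8, 1), (4, 7, 2), (6, 5, 1), (7, 3, 0), (9, 1, 0)]


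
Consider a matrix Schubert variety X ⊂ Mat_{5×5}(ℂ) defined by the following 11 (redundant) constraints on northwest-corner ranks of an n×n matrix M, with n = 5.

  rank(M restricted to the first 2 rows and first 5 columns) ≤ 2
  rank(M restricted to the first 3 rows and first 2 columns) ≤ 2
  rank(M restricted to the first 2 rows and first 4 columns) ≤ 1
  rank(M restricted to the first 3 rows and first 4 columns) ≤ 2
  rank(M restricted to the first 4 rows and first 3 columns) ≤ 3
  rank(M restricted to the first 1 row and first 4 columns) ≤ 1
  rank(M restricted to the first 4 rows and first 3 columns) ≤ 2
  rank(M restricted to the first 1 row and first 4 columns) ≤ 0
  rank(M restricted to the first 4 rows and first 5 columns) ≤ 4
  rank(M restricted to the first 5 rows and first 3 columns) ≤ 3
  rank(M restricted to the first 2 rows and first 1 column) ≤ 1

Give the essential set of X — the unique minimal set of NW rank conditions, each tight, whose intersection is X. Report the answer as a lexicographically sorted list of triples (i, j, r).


Rank table r_w(5×5) implied by the 11 constraints:

  row 1: 0  0  0  0  1
  row 2: 1  1  1  1  2
  row 3: 1  2  2  2  3
  row 4: 1  2  2  3  4
  row 5: 1  2  3  4  5

hence w(1..5) = (5, 1, 2, 4, 3).

|D(w)|=5, |Ess(w)|=2:

[(1, 4, 0), (4, 3, 2)]


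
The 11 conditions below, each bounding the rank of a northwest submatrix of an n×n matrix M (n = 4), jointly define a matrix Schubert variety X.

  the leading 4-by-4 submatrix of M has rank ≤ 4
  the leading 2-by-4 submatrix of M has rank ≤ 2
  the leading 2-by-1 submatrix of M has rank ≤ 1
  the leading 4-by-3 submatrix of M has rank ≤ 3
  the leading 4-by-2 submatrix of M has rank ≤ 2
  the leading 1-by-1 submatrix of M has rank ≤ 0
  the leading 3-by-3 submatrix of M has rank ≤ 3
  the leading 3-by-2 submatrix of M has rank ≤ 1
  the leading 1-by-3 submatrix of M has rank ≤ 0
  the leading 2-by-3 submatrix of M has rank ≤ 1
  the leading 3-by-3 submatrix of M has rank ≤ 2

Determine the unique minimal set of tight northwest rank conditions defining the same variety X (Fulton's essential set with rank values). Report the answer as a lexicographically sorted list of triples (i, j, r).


Reconstructing r_w from the 11 given conditions:

  0 0 0 1
  1 1 1 2
  1 1 2 3
  1 2 3 4

giving w = (4, 1, 3, 2) via Δ²R.

Rothe diagram D(w) (4 cells), 2 SE-corners (essential conditions):

[(1, 3, 0), (3, 2, 1)]


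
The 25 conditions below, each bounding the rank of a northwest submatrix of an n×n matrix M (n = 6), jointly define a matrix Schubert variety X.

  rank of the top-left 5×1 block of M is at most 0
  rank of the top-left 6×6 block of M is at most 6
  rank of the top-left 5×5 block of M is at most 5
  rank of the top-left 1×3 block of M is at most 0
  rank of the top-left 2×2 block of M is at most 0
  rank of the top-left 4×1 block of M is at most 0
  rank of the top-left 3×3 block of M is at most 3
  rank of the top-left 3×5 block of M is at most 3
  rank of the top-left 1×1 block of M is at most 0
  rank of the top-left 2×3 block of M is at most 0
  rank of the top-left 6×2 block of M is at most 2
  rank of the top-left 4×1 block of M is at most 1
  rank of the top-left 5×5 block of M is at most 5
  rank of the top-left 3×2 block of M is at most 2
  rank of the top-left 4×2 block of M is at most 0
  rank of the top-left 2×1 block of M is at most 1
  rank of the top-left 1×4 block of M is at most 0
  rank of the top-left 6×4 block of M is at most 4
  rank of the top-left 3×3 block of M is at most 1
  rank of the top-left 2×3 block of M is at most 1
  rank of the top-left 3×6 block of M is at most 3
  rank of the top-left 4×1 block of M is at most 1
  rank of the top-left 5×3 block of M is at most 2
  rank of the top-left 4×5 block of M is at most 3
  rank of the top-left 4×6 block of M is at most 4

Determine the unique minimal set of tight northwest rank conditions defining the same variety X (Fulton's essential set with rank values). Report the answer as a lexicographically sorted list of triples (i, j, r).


Reconstructing r_w from the 25 given conditions:

  R[1]: 0  0  0  0  1  1
  R[2]: 0  0  0  1  2  2
  R[3]: 0  0  1  2  3  3
  R[4]: 0  0  1  2  3  4
  R[5]: 0  1  2  3  4  5
  R[6]: 1  2  3  4  5  6

giving w = (5, 4, 3, 6, 2, 1) via Δ²R.

D(w) has 12 cells with 4 SE-corners; essential set:

[(1, 4, 0), (2, 3, 0), (4, 2, 0), (5, 1, 0)]


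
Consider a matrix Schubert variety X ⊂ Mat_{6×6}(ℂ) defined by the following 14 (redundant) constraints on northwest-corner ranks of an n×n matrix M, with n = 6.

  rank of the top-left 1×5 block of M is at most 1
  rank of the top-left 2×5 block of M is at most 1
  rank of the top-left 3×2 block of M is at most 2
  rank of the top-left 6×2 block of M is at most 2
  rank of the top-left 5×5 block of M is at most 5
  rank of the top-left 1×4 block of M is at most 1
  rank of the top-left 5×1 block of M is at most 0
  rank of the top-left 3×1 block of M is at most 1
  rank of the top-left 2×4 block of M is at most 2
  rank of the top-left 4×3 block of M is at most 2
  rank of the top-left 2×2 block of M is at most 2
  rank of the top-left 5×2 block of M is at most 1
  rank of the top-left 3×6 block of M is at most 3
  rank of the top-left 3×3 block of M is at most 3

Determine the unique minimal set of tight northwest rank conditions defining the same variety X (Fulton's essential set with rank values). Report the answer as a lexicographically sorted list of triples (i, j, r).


Propagating the 14 rank bounds to every northwest block:

  i=1: 0 1 1 1 1 1
  i=2: 0 1 1 1 1 2
  i=3: 0 1 2 2 2 3
  i=4: 0 1 2 3 3 4
  i=5: 0 1 2 3 4 5
  i=6: 1 2 3 4 5 6

reading off 1-entries of Δ²R: w = (2, 6, 3, 4, 5, 1).

ℓ(w)=8; the 2 essential cells (i,j,r):

[(2, 5, 1), (5, 1, 0)]


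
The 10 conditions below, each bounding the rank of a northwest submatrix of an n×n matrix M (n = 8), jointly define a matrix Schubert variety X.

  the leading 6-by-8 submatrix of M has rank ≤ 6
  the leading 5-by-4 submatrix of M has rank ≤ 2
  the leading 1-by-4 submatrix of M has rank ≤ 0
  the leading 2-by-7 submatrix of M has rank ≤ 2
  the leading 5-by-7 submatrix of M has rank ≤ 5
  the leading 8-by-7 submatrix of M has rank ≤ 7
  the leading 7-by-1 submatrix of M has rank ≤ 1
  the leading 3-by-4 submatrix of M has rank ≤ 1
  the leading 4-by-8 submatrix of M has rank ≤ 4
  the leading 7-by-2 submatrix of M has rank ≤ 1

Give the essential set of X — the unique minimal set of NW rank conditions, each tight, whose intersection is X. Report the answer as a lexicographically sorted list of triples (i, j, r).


Rank table r_w(8×8) implied by the 10 constraints:

  i=1: 0, 0, 0, 0, 1, 1, 1, 1
  i=2: 1, 1, 1, 1, 2, 2, 2, 2
  i=3: 1, 1, 1, 1, 2, 3, 3, 3
  i=4: 1, 1, 2, 2, 3, 4, 4, 4
  i=5: 1, 1, 2, 2, 3, 4, 5, 5
  i=6: 1, 1, 2, 3, 4, 5, 6, 6
  i=7: 1, 1, 2, 3, 4, 5, 6, 7
  i=8: 1, 2, 3, 4, 5, 6, 7, 8

giving w = (5, 1, 6, 3, 7, 4, 8, 2) via Δ²R.

D(w) has 12 cells with 4 SE-corners; essential set:

[(1, 4, 0), (3, 4, 1), (5, 4, 2), (7, 2, 1)]


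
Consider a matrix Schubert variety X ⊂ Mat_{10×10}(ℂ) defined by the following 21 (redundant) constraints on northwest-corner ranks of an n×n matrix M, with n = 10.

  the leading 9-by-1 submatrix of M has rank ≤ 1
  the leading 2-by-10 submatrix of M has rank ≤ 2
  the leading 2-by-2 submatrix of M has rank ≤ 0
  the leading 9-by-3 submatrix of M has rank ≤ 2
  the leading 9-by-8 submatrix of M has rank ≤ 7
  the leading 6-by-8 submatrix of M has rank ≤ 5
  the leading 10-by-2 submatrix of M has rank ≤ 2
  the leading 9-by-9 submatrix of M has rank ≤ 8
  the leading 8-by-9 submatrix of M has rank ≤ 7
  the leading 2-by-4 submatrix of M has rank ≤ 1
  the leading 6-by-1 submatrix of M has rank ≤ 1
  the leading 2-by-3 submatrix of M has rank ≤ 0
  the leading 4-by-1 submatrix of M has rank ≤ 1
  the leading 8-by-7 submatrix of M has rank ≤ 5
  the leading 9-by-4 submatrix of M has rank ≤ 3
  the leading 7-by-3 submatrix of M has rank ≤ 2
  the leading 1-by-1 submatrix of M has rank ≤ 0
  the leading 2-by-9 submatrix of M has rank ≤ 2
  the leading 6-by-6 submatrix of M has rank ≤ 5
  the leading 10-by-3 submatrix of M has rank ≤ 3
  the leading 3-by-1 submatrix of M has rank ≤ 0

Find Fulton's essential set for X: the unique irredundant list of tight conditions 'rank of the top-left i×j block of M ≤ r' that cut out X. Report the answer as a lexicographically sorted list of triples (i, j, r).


Recovering R(i,j) via the rank-extension bound from the 21 conditions:

  row 1: 0 | 0 | 0 | 1 | 1 | 1 | 1 | 1 | 1 | 1
  row 2: 0 | 0 | 0 | 1 | 2 | 2 | 2 | 2 | 2 | 2
  row 3: 0 | 1 | 1 | 2 | 3 | 3 | 3 | 3 | 3 | 3
  row 4: 1 | 2 | 2 | 3 | 4 | 4 | 4 | 4 | 4 | 4
  row 5: 1 | 2 | 2 | 3 | 4 | 5 | 5 | 5 | 5 | 5
  row 6: 1 | 2 | 2 | 3 | 4 | 5 | 5 | 5 | 6 | 6
  row 7: 1 | 2 | 2 | 3 | 4 | 5 | 5 | 6 | 7 | 7
  row 8: 1 | 2 | 2 | 3 | 4 | 5 | 5 | 6 | 7 | 8
  row 9: 1 | 2 | 2 | 3 | 4 | 5 | 6 | 7 | 8 | 9
  row 10: 1 | 2 | 3 | 4 | 5 | 6 | 7 | 8 | 9 | 10

the unique w with this rank table is (4, 5, 2, 1, 6, 9, 8, 10, 7, 3).

Fulton essential set (5 of the 16 Rothe cells):

[(2, 3, 0), (3, 1, 0), (6, 8, 5), (8, 7, 5), (9, 3, 2)]


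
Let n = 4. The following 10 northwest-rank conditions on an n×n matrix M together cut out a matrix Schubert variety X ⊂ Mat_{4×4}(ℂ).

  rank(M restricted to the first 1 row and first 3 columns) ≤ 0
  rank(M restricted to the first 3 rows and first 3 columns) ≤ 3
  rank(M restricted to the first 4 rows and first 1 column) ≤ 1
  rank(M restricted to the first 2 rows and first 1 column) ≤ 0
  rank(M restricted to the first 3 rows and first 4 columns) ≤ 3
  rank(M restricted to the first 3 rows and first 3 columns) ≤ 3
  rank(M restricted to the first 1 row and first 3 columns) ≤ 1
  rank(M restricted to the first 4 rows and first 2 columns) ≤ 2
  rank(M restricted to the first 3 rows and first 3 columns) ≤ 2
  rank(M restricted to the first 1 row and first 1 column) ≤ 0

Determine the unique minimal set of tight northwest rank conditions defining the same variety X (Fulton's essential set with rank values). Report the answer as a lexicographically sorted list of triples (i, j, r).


Recovering R(i,j) via the rank-extension bound from the 10 conditions:

  0  0  0  1
  0  1  1  2
  1  2  2  3
  1  2  3  4

giving w = (4, 2, 1, 3) via Δ²R.

ℓ(w)=4; the 2 essential cells (i,j,r):

[(1, 3, 0), (2, 1, 0)]


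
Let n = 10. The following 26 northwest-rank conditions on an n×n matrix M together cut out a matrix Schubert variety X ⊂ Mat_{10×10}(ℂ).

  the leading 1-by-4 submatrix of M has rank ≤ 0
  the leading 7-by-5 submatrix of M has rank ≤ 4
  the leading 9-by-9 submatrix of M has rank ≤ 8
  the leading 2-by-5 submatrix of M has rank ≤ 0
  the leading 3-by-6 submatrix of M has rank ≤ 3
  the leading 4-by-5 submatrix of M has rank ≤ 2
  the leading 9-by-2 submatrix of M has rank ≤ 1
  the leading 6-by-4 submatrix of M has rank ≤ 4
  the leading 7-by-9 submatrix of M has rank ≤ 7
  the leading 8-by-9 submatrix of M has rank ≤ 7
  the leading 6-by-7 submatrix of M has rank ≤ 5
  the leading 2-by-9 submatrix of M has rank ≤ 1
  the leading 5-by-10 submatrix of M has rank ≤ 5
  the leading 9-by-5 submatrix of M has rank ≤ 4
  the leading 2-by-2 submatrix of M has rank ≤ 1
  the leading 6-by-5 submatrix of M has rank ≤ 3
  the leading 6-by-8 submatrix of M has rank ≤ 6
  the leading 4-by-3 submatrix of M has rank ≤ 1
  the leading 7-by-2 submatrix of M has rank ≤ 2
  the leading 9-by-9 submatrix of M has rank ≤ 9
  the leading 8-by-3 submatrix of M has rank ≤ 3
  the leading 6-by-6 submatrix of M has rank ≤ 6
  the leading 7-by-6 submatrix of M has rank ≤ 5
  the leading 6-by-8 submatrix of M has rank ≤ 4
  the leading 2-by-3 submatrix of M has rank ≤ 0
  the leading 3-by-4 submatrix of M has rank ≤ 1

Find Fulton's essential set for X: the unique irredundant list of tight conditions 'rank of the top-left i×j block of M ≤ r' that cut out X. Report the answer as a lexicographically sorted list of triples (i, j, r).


Reconstructing r_w from the 26 given conditions:

  row 1: 0 | 0 | 0 | 0 | 0 | 1 | 1 | 1 | 1 | 1
  row 2: 0 | 0 | 0 | 0 | 0 | 1 | 1 | 1 | 1 | 2
  row 3: 1 | 1 | 1 | 1 | 1 | 2 | 2 | 2 | 2 | 3
  row 4: 1 | 1 | 1 | 2 | 2 | 3 | 3 | 3 | 3 | 4
  row 5: 1 | 1 | 2 | 3 | 3 | 4 | 4 | 4 | 4 | 5
  row 6: 1 | 1 | 2 | 3 | 3 | 4 | 4 | 4 | 5 | 6
  row 7: 1 | 1 | 2 | 3 | 4 | 5 | 5 | 5 | 6 | 7
  row 8: 1 | 1 | 2 | 3 | 4 | 5 | 6 | 6 | 7 | 8
  row 9: 1 | 1 | 2 | 3 | 4 | 5 | 6 | 7 | 8 | 9
  row 10: 1 | 2 | 3 | 4 | 5 | 6 | 7 | 8 | 9 | 10

hence w(1..10) = (6, 10, 1, 4, 3, 9, 5, 7, 8, 2).

Fulton essential set (6 of the 23 Rothe cells):

[(2, 5, 0), (2, 9, 1), (4, 3, 1), (6, 5, 3), (6, 8, 4), (9, 2, 1)]
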